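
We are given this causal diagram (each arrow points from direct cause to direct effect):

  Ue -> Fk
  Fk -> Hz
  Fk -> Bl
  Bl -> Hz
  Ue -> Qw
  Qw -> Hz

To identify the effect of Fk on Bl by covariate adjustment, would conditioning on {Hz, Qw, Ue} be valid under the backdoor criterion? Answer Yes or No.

Backdoor paths from Fk to Bl (paths whose first edge points into Fk):
  P1: Fk <- Ue -> Qw -> Hz <- Bl
Condition 1 (no descendant of Fk in the set): FAILS — Hz is a descendant of Fk.
Condition 2 (every backdoor path blocked by {Hz, Qw, Ue}):
  P1: blocked at fork node Ue ∈ conditioning set.
{Hz, Qw, Ue} does not satisfy the backdoor criterion.

No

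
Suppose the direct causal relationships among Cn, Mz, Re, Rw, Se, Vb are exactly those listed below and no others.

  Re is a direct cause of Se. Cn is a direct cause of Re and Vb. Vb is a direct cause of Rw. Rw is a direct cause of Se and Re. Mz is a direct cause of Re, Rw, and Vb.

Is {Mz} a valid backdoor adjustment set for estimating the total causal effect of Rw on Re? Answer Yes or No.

No

Backdoor paths from Rw to Re (paths whose first edge points into Rw):
  P1: Rw <- Mz -> Vb <- Cn -> Re
  P2: Rw <- Mz -> Re
  P3: Rw <- Vb <- Cn -> Re
  P4: Rw <- Vb <- Mz -> Re
Condition 1 (no descendant of Rw in the set): holds — descendants of Rw are {Re, Se}; none are in {Mz}.
Condition 2 (every backdoor path blocked by {Mz}):
  P1: blocked at fork node Mz ∈ conditioning set.
  P2: blocked at fork node Mz ∈ conditioning set.
  P3: open — no interior node is in the conditioning set.
  P4: blocked at fork node Mz ∈ conditioning set.
{Mz} does not satisfy the backdoor criterion.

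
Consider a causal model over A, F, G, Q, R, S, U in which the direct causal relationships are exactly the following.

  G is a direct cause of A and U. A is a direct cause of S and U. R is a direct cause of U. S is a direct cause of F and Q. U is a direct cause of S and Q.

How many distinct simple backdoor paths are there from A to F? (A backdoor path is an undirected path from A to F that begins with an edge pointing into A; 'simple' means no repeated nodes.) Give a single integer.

A backdoor path from A to F is any simple undirected path whose first edge points into A (i.e. leaves A via a parent).
Parents of A: {G}.
Enumerating:
  P1: A <- G -> U -> S -> F
  P2: A <- G -> U -> Q <- S -> F
That exhausts the simple backdoor paths. Count: 2.

2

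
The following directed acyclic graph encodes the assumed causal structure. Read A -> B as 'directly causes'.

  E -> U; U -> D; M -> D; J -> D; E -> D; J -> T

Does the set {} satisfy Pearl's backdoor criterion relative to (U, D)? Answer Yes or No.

Backdoor paths from U to D (paths whose first edge points into U):
  P1: U <- E -> D
Condition 1 (no descendant of U in the set): holds — descendants of U are {D}; none are in {}.
Condition 2 (every backdoor path blocked by {}):
  P1: open — no interior node is in the conditioning set.
{} does not satisfy the backdoor criterion.

No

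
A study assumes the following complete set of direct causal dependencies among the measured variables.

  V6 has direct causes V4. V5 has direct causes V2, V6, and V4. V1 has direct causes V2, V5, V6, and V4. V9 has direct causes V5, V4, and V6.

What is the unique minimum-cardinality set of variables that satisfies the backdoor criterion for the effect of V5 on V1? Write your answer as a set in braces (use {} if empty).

Variables eligible for adjustment (non-descendants of V5, excluding V5 and V1): {V2, V4, V6}.
Backdoor paths from V5 to V1:
  P1: V5 <- V4 -> V6 -> V1
  P2: V5 <- V4 -> V9 <- V6 -> V1
  P3: V5 <- V4 -> V1
  P4: V5 <- V6 <- V4 -> V1
  P5: V5 <- V6 -> V9 <- V4 -> V1
  P6: V5 <- V6 -> V1
  P7: V5 <- V2 -> V1
The empty set is not sufficient: P1 (V5 <- V4 -> V6 -> V1) has no collider blocking it and no conditioned non-collider, so it is open.
Try {V2, V4, V6}:
  P1: blocked at fork node V4 ∈ conditioning set.
  P2: blocked at fork node V4 ∈ conditioning set.
  P3: blocked at fork node V4 ∈ conditioning set.
  P4: blocked at chain node V6 ∈ conditioning set.
  P5: blocked at fork node V6 ∈ conditioning set.
  P6: blocked at fork node V6 ∈ conditioning set.
  P7: blocked at fork node V2 ∈ conditioning set.
{V2, V4, V6} contains no descendant of V5 and blocks every backdoor path.
Every element of {V2, V4, V6} is needed (dropping V2 leaves P7 open; dropping V4 leaves P3 open; dropping V6 leaves P6 open), so no proper subset is valid.
Among all size-3 subsets of the eligible variables, only {V2, V4, V6} blocks every backdoor path, so it is the unique smallest valid adjustment set.

{V2, V4, V6}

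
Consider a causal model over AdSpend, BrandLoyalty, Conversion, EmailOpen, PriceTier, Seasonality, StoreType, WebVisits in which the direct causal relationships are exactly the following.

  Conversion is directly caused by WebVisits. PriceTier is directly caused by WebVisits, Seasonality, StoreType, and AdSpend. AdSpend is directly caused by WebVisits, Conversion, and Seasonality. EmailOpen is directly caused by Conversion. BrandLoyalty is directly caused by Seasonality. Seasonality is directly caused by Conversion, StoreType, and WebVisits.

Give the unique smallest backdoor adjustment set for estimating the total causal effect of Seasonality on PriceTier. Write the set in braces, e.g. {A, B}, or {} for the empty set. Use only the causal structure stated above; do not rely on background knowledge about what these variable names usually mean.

{Conversion, StoreType, WebVisits}

Variables eligible for adjustment (non-descendants of Seasonality, excluding Seasonality and PriceTier): {Conversion, EmailOpen, StoreType, WebVisits}.
Backdoor paths from Seasonality to PriceTier:
  P1: Seasonality <- WebVisits -> Conversion -> AdSpend -> PriceTier
  P2: Seasonality <- WebVisits -> AdSpend -> PriceTier
  P3: Seasonality <- WebVisits -> PriceTier
  P4: Seasonality <- Conversion <- WebVisits -> AdSpend -> PriceTier
  P5: Seasonality <- Conversion <- WebVisits -> PriceTier
  P6: Seasonality <- Conversion -> AdSpend <- WebVisits -> PriceTier
  P7: Seasonality <- Conversion -> AdSpend -> PriceTier
  P8: Seasonality <- StoreType -> PriceTier
The empty set is not sufficient: P1 (Seasonality <- WebVisits -> Conversion -> AdSpend -> PriceTier) has no collider blocking it and no conditioned non-collider, so it is open.
Try {Conversion, StoreType, WebVisits}:
  P1: blocked at fork node WebVisits ∈ conditioning set.
  P2: blocked at fork node WebVisits ∈ conditioning set.
  P3: blocked at fork node WebVisits ∈ conditioning set.
  P4: blocked at chain node Conversion ∈ conditioning set.
  P5: blocked at chain node Conversion ∈ conditioning set.
  P6: blocked at fork node Conversion ∈ conditioning set.
  P7: blocked at fork node Conversion ∈ conditioning set.
  P8: blocked at fork node StoreType ∈ conditioning set.
{Conversion, StoreType, WebVisits} contains no descendant of Seasonality and blocks every backdoor path.
Every element of {Conversion, StoreType, WebVisits} is needed (dropping Conversion leaves P7 open; dropping StoreType leaves P8 open; dropping WebVisits leaves P2 open), so no proper subset is valid.
Among all size-3 subsets of the eligible variables, only {Conversion, StoreType, WebVisits} blocks every backdoor path, so it is the unique smallest valid adjustment set.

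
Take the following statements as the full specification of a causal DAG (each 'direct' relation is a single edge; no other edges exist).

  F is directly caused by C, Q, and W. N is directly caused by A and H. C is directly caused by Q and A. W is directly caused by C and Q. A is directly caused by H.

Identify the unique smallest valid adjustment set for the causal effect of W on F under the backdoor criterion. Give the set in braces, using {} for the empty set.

{C, Q}

Variables eligible for adjustment (non-descendants of W, excluding W and F): {A, C, H, N, Q}.
Backdoor paths from W to F:
  P1: W <- Q -> C -> F
  P2: W <- Q -> F
  P3: W <- C <- Q -> F
  P4: W <- C -> F
The empty set is not sufficient: P1 (W <- Q -> C -> F) has no collider blocking it and no conditioned non-collider, so it is open.
Try {C, Q}:
  P1: blocked at fork node Q ∈ conditioning set.
  P2: blocked at fork node Q ∈ conditioning set.
  P3: blocked at chain node C ∈ conditioning set.
  P4: blocked at fork node C ∈ conditioning set.
{C, Q} contains no descendant of W and blocks every backdoor path.
Every element of {C, Q} is needed (dropping C leaves P4 open; dropping Q leaves P2 open), so no proper subset is valid.
Among all size-2 subsets of the eligible variables, only {C, Q} blocks every backdoor path, so it is the unique smallest valid adjustment set.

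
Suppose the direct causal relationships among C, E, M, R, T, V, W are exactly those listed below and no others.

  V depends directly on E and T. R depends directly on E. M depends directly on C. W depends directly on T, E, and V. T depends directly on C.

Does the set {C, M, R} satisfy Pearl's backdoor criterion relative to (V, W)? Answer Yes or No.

No

Backdoor paths from V to W (paths whose first edge points into V):
  P1: V <- E -> W
  P2: V <- T -> W
Condition 1 (no descendant of V in the set): holds — descendants of V are {W}; none are in {C, M, R}.
Condition 2 (every backdoor path blocked by {C, M, R}):
  P1: open — no interior node is in the conditioning set.
  P2: open — no interior node is in the conditioning set.
{C, M, R} does not satisfy the backdoor criterion.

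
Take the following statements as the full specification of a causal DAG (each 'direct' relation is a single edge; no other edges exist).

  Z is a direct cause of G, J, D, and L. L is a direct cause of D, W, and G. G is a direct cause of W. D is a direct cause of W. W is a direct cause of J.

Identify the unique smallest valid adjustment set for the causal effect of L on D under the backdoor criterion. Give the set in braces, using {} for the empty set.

{Z}

Variables eligible for adjustment (non-descendants of L, excluding L and D): {Z}.
Backdoor paths from L to D:
  P1: L <- Z -> D
  P2: L <- Z -> G -> W <- D
  P3: L <- Z -> J <- W <- D
The empty set is not sufficient: P1 (L <- Z -> D) has no collider blocking it and no conditioned non-collider, so it is open.
Try {Z}:
  P1: blocked at fork node Z ∈ conditioning set.
  P2: blocked at fork node Z ∈ conditioning set.
  P3: blocked at fork node Z ∈ conditioning set.
{Z} contains no descendant of L and blocks every backdoor path.
{Z} is the unique smallest valid adjustment set.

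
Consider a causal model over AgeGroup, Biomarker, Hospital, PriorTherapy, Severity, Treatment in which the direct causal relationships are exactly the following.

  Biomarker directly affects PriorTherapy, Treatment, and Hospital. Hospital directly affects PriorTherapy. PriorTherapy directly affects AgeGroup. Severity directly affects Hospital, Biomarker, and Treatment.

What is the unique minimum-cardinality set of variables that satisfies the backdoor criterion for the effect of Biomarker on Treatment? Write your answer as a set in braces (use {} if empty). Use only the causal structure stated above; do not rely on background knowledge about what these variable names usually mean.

Variables eligible for adjustment (non-descendants of Biomarker, excluding Biomarker and Treatment): {Severity}.
Backdoor paths from Biomarker to Treatment:
  P1: Biomarker <- Severity -> Treatment
The empty set is not sufficient: P1 (Biomarker <- Severity -> Treatment) has no collider blocking it and no conditioned non-collider, so it is open.
Try {Severity}:
  P1: blocked at fork node Severity ∈ conditioning set.
{Severity} contains no descendant of Biomarker and blocks every backdoor path.
{Severity} is the unique smallest valid adjustment set.

{Severity}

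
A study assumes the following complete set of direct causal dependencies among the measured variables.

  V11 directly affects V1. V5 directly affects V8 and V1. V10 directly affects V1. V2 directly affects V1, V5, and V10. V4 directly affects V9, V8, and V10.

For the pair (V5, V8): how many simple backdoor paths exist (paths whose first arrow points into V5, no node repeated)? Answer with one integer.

A backdoor path from V5 to V8 is any simple undirected path whose first edge points into V5 (i.e. leaves V5 via a parent).
Parents of V5: {V2}.
Enumerating:
  P1: V5 <- V2 -> V10 <- V4 -> V8
  P2: V5 <- V2 -> V1 <- V10 <- V4 -> V8
That exhausts the simple backdoor paths. Count: 2.

2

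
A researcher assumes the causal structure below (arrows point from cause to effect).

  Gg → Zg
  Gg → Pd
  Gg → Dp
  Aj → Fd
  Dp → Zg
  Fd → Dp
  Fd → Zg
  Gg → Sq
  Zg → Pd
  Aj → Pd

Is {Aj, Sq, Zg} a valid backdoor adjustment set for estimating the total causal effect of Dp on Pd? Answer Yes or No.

Backdoor paths from Dp to Pd (paths whose first edge points into Dp):
  P1: Dp <- Gg -> Zg <- Fd <- Aj -> Pd
  P2: Dp <- Gg -> Zg -> Pd
  P3: Dp <- Gg -> Pd
  P4: Dp <- Fd <- Aj -> Pd
  P5: Dp <- Fd -> Zg <- Gg -> Pd
  P6: Dp <- Fd -> Zg -> Pd
Condition 1 (no descendant of Dp in the set): FAILS — Zg is a descendant of Dp.
Condition 2 (every backdoor path blocked by {Aj, Sq, Zg}):
  P1: blocked at fork node Aj ∈ conditioning set.
  P2: blocked at chain node Zg ∈ conditioning set.
  P3: open — no interior node is in the conditioning set.
  P4: blocked at fork node Aj ∈ conditioning set.
  P5: open — collider(s) Zg are conditioned on (or have a conditioned descendant) and no non-collider on the path is in the set.
  P6: blocked at chain node Zg ∈ conditioning set.
{Aj, Sq, Zg} does not satisfy the backdoor criterion.

No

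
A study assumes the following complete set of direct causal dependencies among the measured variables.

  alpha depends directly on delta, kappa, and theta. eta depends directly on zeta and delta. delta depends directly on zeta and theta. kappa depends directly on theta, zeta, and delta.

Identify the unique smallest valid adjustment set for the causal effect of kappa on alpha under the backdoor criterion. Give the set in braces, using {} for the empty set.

{delta, theta}

Variables eligible for adjustment (non-descendants of kappa, excluding kappa and alpha): {delta, eta, theta, zeta}.
Backdoor paths from kappa to alpha:
  P1: kappa <- theta -> delta -> alpha
  P2: kappa <- theta -> alpha
  P3: kappa <- zeta -> delta <- theta -> alpha
  P4: kappa <- zeta -> delta -> alpha
  P5: kappa <- zeta -> eta <- delta <- theta -> alpha
  P6: kappa <- zeta -> eta <- delta -> alpha
  P7: kappa <- delta <- theta -> alpha
  P8: kappa <- delta -> alpha
The empty set is not sufficient: P1 (kappa <- theta -> delta -> alpha) has no collider blocking it and no conditioned non-collider, so it is open.
Try {delta, theta}:
  P1: blocked at fork node theta ∈ conditioning set.
  P2: blocked at fork node theta ∈ conditioning set.
  P3: blocked at fork node theta ∈ conditioning set.
  P4: blocked at chain node delta ∈ conditioning set.
  P5: blocked at collider eta (neither it nor any descendant is in the conditioning set).
  P6: blocked at collider eta (neither it nor any descendant is in the conditioning set).
  P7: blocked at chain node delta ∈ conditioning set.
  P8: blocked at fork node delta ∈ conditioning set.
{delta, theta} contains no descendant of kappa and blocks every backdoor path.
Every element of {delta, theta} is needed (dropping delta leaves P4 open; dropping theta leaves P2 open), so no proper subset is valid.
Among all size-2 subsets of the eligible variables, only {delta, theta} blocks every backdoor path, so it is the unique smallest valid adjustment set.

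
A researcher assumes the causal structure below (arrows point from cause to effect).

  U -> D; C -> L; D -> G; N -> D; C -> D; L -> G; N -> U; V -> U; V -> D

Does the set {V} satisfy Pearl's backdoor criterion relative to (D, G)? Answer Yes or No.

No

Backdoor paths from D to G (paths whose first edge points into D):
  P1: D <- C -> L -> G
Condition 1 (no descendant of D in the set): holds — descendants of D are {G}; none are in {V}.
Condition 2 (every backdoor path blocked by {V}):
  P1: open — no interior node is in the conditioning set.
{V} does not satisfy the backdoor criterion.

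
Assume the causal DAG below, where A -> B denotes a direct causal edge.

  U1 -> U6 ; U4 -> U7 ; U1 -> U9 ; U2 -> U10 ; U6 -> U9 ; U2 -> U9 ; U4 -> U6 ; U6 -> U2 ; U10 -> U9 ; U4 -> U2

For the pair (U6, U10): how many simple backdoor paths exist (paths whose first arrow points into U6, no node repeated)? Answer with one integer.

4

A backdoor path from U6 to U10 is any simple undirected path whose first edge points into U6 (i.e. leaves U6 via a parent).
Parents of U6: {U1, U4}.
Enumerating:
  P1: U6 <- U4 -> U2 -> U10
  P2: U6 <- U4 -> U2 -> U9 <- U10
  P3: U6 <- U1 -> U9 <- U2 -> U10
  P4: U6 <- U1 -> U9 <- U10
That exhausts the simple backdoor paths. Count: 4.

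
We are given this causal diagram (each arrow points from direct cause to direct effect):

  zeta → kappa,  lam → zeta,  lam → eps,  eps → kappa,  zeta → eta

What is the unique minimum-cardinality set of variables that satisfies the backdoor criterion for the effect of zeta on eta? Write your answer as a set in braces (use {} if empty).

Variables eligible for adjustment (non-descendants of zeta, excluding zeta and eta): {eps, lam}.
Backdoor paths from zeta to eta:
  (none)
With no backdoor paths the empty set already satisfies the criterion, and it is trivially minimal.

{}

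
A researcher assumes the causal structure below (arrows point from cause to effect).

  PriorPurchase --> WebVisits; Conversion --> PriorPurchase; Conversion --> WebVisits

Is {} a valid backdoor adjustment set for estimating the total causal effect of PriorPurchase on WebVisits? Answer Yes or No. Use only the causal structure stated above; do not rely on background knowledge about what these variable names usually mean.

No

Backdoor paths from PriorPurchase to WebVisits (paths whose first edge points into PriorPurchase):
  P1: PriorPurchase <- Conversion -> WebVisits
Condition 1 (no descendant of PriorPurchase in the set): holds — descendants of PriorPurchase are {WebVisits}; none are in {}.
Condition 2 (every backdoor path blocked by {}):
  P1: open — no interior node is in the conditioning set.
{} does not satisfy the backdoor criterion.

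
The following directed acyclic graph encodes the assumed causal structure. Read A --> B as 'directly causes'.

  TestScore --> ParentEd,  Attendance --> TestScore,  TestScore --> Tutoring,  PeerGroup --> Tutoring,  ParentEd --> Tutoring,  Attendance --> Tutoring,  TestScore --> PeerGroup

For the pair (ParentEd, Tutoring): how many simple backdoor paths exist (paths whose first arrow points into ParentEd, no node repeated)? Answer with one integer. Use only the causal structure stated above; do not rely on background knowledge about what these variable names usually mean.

A backdoor path from ParentEd to Tutoring is any simple undirected path whose first edge points into ParentEd (i.e. leaves ParentEd via a parent).
Parents of ParentEd: {TestScore}.
Enumerating:
  P1: ParentEd <- TestScore <- Attendance -> Tutoring
  P2: ParentEd <- TestScore -> PeerGroup -> Tutoring
  P3: ParentEd <- TestScore -> Tutoring
That exhausts the simple backdoor paths. Count: 3.

3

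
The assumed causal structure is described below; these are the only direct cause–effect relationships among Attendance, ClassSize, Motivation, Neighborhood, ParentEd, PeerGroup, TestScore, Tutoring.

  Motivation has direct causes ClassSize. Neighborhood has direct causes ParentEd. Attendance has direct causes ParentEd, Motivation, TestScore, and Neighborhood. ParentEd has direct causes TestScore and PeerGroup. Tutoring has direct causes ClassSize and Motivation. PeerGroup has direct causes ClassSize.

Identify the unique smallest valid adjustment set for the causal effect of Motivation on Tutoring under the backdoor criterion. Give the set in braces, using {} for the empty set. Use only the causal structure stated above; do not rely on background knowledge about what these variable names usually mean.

Variables eligible for adjustment (non-descendants of Motivation, excluding Motivation and Tutoring): {ClassSize, Neighborhood, ParentEd, PeerGroup, TestScore}.
Backdoor paths from Motivation to Tutoring:
  P1: Motivation <- ClassSize -> Tutoring
The empty set is not sufficient: P1 (Motivation <- ClassSize -> Tutoring) has no collider blocking it and no conditioned non-collider, so it is open.
Try {ClassSize}:
  P1: blocked at fork node ClassSize ∈ conditioning set.
{ClassSize} contains no descendant of Motivation and blocks every backdoor path.
No other singleton works — e.g. {TestScore} leaves P1 open — so {ClassSize} is the unique smallest valid adjustment set.

{ClassSize}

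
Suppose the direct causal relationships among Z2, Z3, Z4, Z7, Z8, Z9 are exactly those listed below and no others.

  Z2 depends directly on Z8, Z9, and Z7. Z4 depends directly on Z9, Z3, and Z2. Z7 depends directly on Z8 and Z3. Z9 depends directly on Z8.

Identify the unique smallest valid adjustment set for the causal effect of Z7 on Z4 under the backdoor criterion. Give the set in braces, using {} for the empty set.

Variables eligible for adjustment (non-descendants of Z7, excluding Z7 and Z4): {Z3, Z8, Z9}.
Backdoor paths from Z7 to Z4:
  P1: Z7 <- Z3 -> Z4
  P2: Z7 <- Z8 -> Z9 -> Z2 -> Z4
  P3: Z7 <- Z8 -> Z9 -> Z4
  P4: Z7 <- Z8 -> Z2 <- Z9 -> Z4
  P5: Z7 <- Z8 -> Z2 -> Z4
The empty set is not sufficient: P1 (Z7 <- Z3 -> Z4) has no collider blocking it and no conditioned non-collider, so it is open.
Try {Z3, Z8}:
  P1: blocked at fork node Z3 ∈ conditioning set.
  P2: blocked at fork node Z8 ∈ conditioning set.
  P3: blocked at fork node Z8 ∈ conditioning set.
  P4: blocked at fork node Z8 ∈ conditioning set.
  P5: blocked at fork node Z8 ∈ conditioning set.
{Z3, Z8} contains no descendant of Z7 and blocks every backdoor path.
Every element of {Z3, Z8} is needed (dropping Z3 leaves P1 open; dropping Z8 leaves P2 open), so no proper subset is valid.
Among all size-2 subsets of the eligible variables, only {Z3, Z8} blocks every backdoor path, so it is the unique smallest valid adjustment set.

{Z3, Z8}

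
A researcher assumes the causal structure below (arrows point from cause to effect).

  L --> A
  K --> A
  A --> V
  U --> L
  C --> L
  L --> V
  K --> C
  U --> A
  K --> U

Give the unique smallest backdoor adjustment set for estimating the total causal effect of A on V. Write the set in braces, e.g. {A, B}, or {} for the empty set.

{L}

Variables eligible for adjustment (non-descendants of A, excluding A and V): {C, K, L, U}.
Backdoor paths from A to V:
  P1: A <- K -> C -> L -> V
  P2: A <- K -> U -> L -> V
  P3: A <- U <- K -> C -> L -> V
  P4: A <- U -> L -> V
  P5: A <- L -> V
The empty set is not sufficient: P1 (A <- K -> C -> L -> V) has no collider blocking it and no conditioned non-collider, so it is open.
Try {L}:
  P1: blocked at chain node L ∈ conditioning set.
  P2: blocked at chain node L ∈ conditioning set.
  P3: blocked at chain node L ∈ conditioning set.
  P4: blocked at chain node L ∈ conditioning set.
  P5: blocked at fork node L ∈ conditioning set.
{L} contains no descendant of A and blocks every backdoor path.
No other singleton works — e.g. {K} leaves P4 open — so {L} is the unique smallest valid adjustment set.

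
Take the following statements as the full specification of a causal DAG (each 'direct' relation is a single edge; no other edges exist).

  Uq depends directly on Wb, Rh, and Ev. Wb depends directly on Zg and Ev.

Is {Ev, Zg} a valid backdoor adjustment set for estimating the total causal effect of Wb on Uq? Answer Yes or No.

Yes

Backdoor paths from Wb to Uq (paths whose first edge points into Wb):
  P1: Wb <- Ev -> Uq
Condition 1 (no descendant of Wb in the set): holds — descendants of Wb are {Uq}; none are in {Ev, Zg}.
Condition 2 (every backdoor path blocked by {Ev, Zg}):
  P1: blocked at fork node Ev ∈ conditioning set.
{Ev, Zg} satisfies the backdoor criterion.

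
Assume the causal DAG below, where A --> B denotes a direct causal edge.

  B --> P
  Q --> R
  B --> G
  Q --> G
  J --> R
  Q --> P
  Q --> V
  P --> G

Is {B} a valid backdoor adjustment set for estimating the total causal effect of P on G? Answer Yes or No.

No

Backdoor paths from P to G (paths whose first edge points into P):
  P1: P <- Q -> G
  P2: P <- B -> G
Condition 1 (no descendant of P in the set): holds — descendants of P are {G}; none are in {B}.
Condition 2 (every backdoor path blocked by {B}):
  P1: open — no interior node is in the conditioning set.
  P2: blocked at fork node B ∈ conditioning set.
{B} does not satisfy the backdoor criterion.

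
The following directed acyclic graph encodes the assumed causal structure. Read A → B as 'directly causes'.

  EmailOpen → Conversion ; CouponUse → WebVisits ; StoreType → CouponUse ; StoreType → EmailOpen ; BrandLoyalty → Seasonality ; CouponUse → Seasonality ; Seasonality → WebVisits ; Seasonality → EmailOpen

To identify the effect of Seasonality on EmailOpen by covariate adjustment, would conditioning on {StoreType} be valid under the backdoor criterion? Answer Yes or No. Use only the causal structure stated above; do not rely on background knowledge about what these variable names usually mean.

Yes

Backdoor paths from Seasonality to EmailOpen (paths whose first edge points into Seasonality):
  P1: Seasonality <- CouponUse <- StoreType -> EmailOpen
Condition 1 (no descendant of Seasonality in the set): holds — descendants of Seasonality are {Conversion, EmailOpen, WebVisits}; none are in {StoreType}.
Condition 2 (every backdoor path blocked by {StoreType}):
  P1: blocked at fork node StoreType ∈ conditioning set.
{StoreType} satisfies the backdoor criterion.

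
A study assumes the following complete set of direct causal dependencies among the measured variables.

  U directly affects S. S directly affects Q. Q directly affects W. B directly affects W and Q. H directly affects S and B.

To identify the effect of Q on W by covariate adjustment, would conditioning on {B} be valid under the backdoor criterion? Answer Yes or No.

Backdoor paths from Q to W (paths whose first edge points into Q):
  P1: Q <- B -> W
  P2: Q <- S <- H -> B -> W
Condition 1 (no descendant of Q in the set): holds — descendants of Q are {W}; none are in {B}.
Condition 2 (every backdoor path blocked by {B}):
  P1: blocked at fork node B ∈ conditioning set.
  P2: blocked at chain node B ∈ conditioning set.
{B} satisfies the backdoor criterion.

Yes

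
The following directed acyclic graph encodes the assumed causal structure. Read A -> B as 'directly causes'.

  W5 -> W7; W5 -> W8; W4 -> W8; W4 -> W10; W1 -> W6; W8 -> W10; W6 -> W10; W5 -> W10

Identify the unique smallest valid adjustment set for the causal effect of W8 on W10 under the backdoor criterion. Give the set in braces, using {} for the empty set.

{W4, W5}

Variables eligible for adjustment (non-descendants of W8, excluding W8 and W10): {W1, W4, W5, W6, W7}.
Backdoor paths from W8 to W10:
  P1: W8 <- W5 -> W10
  P2: W8 <- W4 -> W10
The empty set is not sufficient: P1 (W8 <- W5 -> W10) has no collider blocking it and no conditioned non-collider, so it is open.
Try {W4, W5}:
  P1: blocked at fork node W5 ∈ conditioning set.
  P2: blocked at fork node W4 ∈ conditioning set.
{W4, W5} contains no descendant of W8 and blocks every backdoor path.
Every element of {W4, W5} is needed (dropping W4 leaves P2 open; dropping W5 leaves P1 open), so no proper subset is valid.
Among all size-2 subsets of the eligible variables, only {W4, W5} blocks every backdoor path, so it is the unique smallest valid adjustment set.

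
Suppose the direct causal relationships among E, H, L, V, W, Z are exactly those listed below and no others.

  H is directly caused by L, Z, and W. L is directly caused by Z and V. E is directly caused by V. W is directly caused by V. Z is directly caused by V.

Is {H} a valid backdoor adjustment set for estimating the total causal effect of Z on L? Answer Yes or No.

No

Backdoor paths from Z to L (paths whose first edge points into Z):
  P1: Z <- V -> W -> H <- L
  P2: Z <- V -> L
Condition 1 (no descendant of Z in the set): FAILS — H is a descendant of Z.
Condition 2 (every backdoor path blocked by {H}):
  P1: open — collider(s) H are conditioned on (or have a conditioned descendant) and no non-collider on the path is in the set.
  P2: open — no interior node is in the conditioning set.
{H} does not satisfy the backdoor criterion.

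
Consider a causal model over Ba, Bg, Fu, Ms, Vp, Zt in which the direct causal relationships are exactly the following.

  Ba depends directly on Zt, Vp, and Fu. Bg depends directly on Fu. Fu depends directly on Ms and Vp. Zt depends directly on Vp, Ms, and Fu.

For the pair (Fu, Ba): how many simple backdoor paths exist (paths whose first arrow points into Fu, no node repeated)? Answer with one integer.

A backdoor path from Fu to Ba is any simple undirected path whose first edge points into Fu (i.e. leaves Fu via a parent).
Parents of Fu: {Ms, Vp}.
Enumerating:
  P1: Fu <- Ms -> Zt <- Vp -> Ba
  P2: Fu <- Ms -> Zt -> Ba
  P3: Fu <- Vp -> Zt -> Ba
  P4: Fu <- Vp -> Ba
That exhausts the simple backdoor paths. Count: 4.

4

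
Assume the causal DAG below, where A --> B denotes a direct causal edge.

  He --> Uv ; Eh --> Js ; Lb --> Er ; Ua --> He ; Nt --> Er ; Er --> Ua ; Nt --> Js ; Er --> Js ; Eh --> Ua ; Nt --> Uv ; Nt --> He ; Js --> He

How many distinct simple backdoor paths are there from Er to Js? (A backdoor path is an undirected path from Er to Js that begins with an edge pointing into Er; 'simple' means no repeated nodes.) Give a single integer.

A backdoor path from Er to Js is any simple undirected path whose first edge points into Er (i.e. leaves Er via a parent).
Parents of Er: {Lb, Nt}.
Enumerating:
  P1: Er <- Nt -> Js
  P2: Er <- Nt -> He <- Ua <- Eh -> Js
  P3: Er <- Nt -> He <- Js
  P4: Er <- Nt -> Uv <- He <- Ua <- Eh -> Js
  P5: Er <- Nt -> Uv <- He <- Js
That exhausts the simple backdoor paths. Count: 5.

5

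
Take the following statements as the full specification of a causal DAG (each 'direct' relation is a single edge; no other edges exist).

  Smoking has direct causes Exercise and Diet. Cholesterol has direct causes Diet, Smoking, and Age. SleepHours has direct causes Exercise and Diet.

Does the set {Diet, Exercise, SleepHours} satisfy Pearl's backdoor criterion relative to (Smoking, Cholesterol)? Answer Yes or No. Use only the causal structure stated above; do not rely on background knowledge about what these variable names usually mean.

Yes

Backdoor paths from Smoking to Cholesterol (paths whose first edge points into Smoking):
  P1: Smoking <- Diet -> Cholesterol
  P2: Smoking <- Exercise -> SleepHours <- Diet -> Cholesterol
Condition 1 (no descendant of Smoking in the set): holds — descendants of Smoking are {Cholesterol}; none are in {Diet, Exercise, SleepHours}.
Condition 2 (every backdoor path blocked by {Diet, Exercise, SleepHours}):
  P1: blocked at fork node Diet ∈ conditioning set.
  P2: blocked at fork node Exercise ∈ conditioning set.
{Diet, Exercise, SleepHours} satisfies the backdoor criterion.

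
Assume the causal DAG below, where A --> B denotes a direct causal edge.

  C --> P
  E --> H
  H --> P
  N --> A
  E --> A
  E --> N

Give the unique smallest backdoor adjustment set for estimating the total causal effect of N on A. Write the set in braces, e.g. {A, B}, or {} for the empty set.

Variables eligible for adjustment (non-descendants of N, excluding N and A): {C, E, H, P}.
Backdoor paths from N to A:
  P1: N <- E -> A
The empty set is not sufficient: P1 (N <- E -> A) has no collider blocking it and no conditioned non-collider, so it is open.
Try {E}:
  P1: blocked at fork node E ∈ conditioning set.
{E} contains no descendant of N and blocks every backdoor path.
No other singleton works — e.g. {H} leaves P1 open — so {E} is the unique smallest valid adjustment set.

{E}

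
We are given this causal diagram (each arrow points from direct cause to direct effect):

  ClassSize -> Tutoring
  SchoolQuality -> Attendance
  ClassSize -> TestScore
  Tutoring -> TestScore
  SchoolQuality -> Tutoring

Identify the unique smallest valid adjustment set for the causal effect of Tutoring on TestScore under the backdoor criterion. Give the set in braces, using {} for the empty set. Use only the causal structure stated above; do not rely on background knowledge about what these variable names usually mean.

{ClassSize}

Variables eligible for adjustment (non-descendants of Tutoring, excluding Tutoring and TestScore): {Attendance, ClassSize, SchoolQuality}.
Backdoor paths from Tutoring to TestScore:
  P1: Tutoring <- ClassSize -> TestScore
The empty set is not sufficient: P1 (Tutoring <- ClassSize -> TestScore) has no collider blocking it and no conditioned non-collider, so it is open.
Try {ClassSize}:
  P1: blocked at fork node ClassSize ∈ conditioning set.
{ClassSize} contains no descendant of Tutoring and blocks every backdoor path.
No other singleton works — e.g. {SchoolQuality} leaves P1 open — so {ClassSize} is the unique smallest valid adjustment set.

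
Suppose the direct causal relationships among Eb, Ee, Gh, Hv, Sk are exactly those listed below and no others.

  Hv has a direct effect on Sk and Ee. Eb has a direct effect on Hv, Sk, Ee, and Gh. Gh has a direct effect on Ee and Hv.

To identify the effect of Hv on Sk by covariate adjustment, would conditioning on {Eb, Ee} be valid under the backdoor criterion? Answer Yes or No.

Backdoor paths from Hv to Sk (paths whose first edge points into Hv):
  P1: Hv <- Eb -> Sk
  P2: Hv <- Gh <- Eb -> Sk
  P3: Hv <- Gh -> Ee <- Eb -> Sk
Condition 1 (no descendant of Hv in the set): FAILS — Ee is a descendant of Hv.
Condition 2 (every backdoor path blocked by {Eb, Ee}):
  P1: blocked at fork node Eb ∈ conditioning set.
  P2: blocked at fork node Eb ∈ conditioning set.
  P3: blocked at fork node Eb ∈ conditioning set.
{Eb, Ee} does not satisfy the backdoor criterion.

No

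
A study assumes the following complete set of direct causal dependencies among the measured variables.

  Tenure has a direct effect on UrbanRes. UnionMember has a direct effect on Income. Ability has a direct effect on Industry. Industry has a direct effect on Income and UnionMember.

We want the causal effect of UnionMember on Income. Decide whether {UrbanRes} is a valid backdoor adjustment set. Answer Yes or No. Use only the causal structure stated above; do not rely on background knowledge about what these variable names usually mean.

Backdoor paths from UnionMember to Income (paths whose first edge points into UnionMember):
  P1: UnionMember <- Industry -> Income
Condition 1 (no descendant of UnionMember in the set): holds — descendants of UnionMember are {Income}; none are in {UrbanRes}.
Condition 2 (every backdoor path blocked by {UrbanRes}):
  P1: open — no interior node is in the conditioning set.
{UrbanRes} does not satisfy the backdoor criterion.

No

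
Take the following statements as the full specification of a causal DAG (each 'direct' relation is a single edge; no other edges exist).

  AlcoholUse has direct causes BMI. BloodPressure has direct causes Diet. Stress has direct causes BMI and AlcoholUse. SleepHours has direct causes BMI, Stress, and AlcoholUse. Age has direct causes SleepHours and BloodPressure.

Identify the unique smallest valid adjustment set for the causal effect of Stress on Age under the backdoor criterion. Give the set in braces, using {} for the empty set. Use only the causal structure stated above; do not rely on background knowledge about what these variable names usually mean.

Variables eligible for adjustment (non-descendants of Stress, excluding Stress and Age): {AlcoholUse, BMI, BloodPressure, Diet}.
Backdoor paths from Stress to Age:
  P1: Stress <- BMI -> AlcoholUse -> SleepHours -> Age
  P2: Stress <- BMI -> SleepHours -> Age
  P3: Stress <- AlcoholUse <- BMI -> SleepHours -> Age
  P4: Stress <- AlcoholUse -> SleepHours -> Age
The empty set is not sufficient: P1 (Stress <- BMI -> AlcoholUse -> SleepHours -> Age) has no collider blocking it and no conditioned non-collider, so it is open.
Try {AlcoholUse, BMI}:
  P1: blocked at fork node BMI ∈ conditioning set.
  P2: blocked at fork node BMI ∈ conditioning set.
  P3: blocked at chain node AlcoholUse ∈ conditioning set.
  P4: blocked at fork node AlcoholUse ∈ conditioning set.
{AlcoholUse, BMI} contains no descendant of Stress and blocks every backdoor path.
Every element of {AlcoholUse, BMI} is needed (dropping AlcoholUse leaves P4 open; dropping BMI leaves P2 open), so no proper subset is valid.
Among all size-2 subsets of the eligible variables, only {AlcoholUse, BMI} blocks every backdoor path, so it is the unique smallest valid adjustment set.

{AlcoholUse, BMI}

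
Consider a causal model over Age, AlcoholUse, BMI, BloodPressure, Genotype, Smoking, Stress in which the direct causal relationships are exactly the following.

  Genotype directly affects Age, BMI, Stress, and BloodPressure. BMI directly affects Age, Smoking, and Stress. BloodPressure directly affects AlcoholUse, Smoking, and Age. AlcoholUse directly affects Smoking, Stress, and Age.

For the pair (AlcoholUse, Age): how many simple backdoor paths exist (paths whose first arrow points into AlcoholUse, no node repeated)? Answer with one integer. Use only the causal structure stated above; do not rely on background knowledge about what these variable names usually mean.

7

A backdoor path from AlcoholUse to Age is any simple undirected path whose first edge points into AlcoholUse (i.e. leaves AlcoholUse via a parent).
Parents of AlcoholUse: {BloodPressure}.
Enumerating:
  P1: AlcoholUse <- BloodPressure <- Genotype -> BMI -> Age
  P2: AlcoholUse <- BloodPressure <- Genotype -> Stress <- BMI -> Age
  P3: AlcoholUse <- BloodPressure <- Genotype -> Age
  P4: AlcoholUse <- BloodPressure -> Smoking <- BMI <- Genotype -> Age
  P5: AlcoholUse <- BloodPressure -> Smoking <- BMI -> Stress <- Genotype -> Age
  P6: AlcoholUse <- BloodPressure -> Smoking <- BMI -> Age
  P7: AlcoholUse <- BloodPressure -> Age
That exhausts the simple backdoor paths. Count: 7.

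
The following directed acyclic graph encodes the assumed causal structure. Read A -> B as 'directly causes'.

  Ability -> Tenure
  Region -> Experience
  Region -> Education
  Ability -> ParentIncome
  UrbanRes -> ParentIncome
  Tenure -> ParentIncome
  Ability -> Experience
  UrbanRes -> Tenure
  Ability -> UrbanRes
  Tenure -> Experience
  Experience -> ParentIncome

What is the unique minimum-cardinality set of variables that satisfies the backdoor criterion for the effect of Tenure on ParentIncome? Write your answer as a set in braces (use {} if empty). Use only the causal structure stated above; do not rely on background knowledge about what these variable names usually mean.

{Ability, UrbanRes}

Variables eligible for adjustment (non-descendants of Tenure, excluding Tenure and ParentIncome): {Ability, Education, Region, UrbanRes}.
Backdoor paths from Tenure to ParentIncome:
  P1: Tenure <- Ability -> UrbanRes -> ParentIncome
  P2: Tenure <- Ability -> Experience -> ParentIncome
  P3: Tenure <- Ability -> ParentIncome
  P4: Tenure <- UrbanRes <- Ability -> Experience -> ParentIncome
  P5: Tenure <- UrbanRes <- Ability -> ParentIncome
  P6: Tenure <- UrbanRes -> ParentIncome
The empty set is not sufficient: P1 (Tenure <- Ability -> UrbanRes -> ParentIncome) has no collider blocking it and no conditioned non-collider, so it is open.
Try {Ability, UrbanRes}:
  P1: blocked at fork node Ability ∈ conditioning set.
  P2: blocked at fork node Ability ∈ conditioning set.
  P3: blocked at fork node Ability ∈ conditioning set.
  P4: blocked at chain node UrbanRes ∈ conditioning set.
  P5: blocked at chain node UrbanRes ∈ conditioning set.
  P6: blocked at fork node UrbanRes ∈ conditioning set.
{Ability, UrbanRes} contains no descendant of Tenure and blocks every backdoor path.
Every element of {Ability, UrbanRes} is needed (dropping Ability leaves P2 open; dropping UrbanRes leaves P6 open), so no proper subset is valid.
Among all size-2 subsets of the eligible variables, only {Ability, UrbanRes} blocks every backdoor path, so it is the unique smallest valid adjustment set.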